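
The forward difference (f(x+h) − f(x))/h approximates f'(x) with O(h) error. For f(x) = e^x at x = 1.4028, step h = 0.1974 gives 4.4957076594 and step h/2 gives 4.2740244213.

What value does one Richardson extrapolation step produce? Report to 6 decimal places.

With r = 1 the leading error scales as h^1, so the weight is 2^1 = 2.
Top: 2(4.2740244213) − (4.4957076594) = 4.0523411832
Extrapolated: 4.0523411832 / 1 = 4.0523411832

4.052341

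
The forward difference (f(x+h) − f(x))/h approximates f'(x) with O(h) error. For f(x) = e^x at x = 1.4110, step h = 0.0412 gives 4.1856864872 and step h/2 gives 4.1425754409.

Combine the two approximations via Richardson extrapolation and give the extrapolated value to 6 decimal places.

Order 1 gives 2^r = 2 and 2^r − 1 = 1.
2×4.1425754409 − 4.1856864872 = 4.0994643946
R = 4.0994643946/1 = 4.0994643946

4.099464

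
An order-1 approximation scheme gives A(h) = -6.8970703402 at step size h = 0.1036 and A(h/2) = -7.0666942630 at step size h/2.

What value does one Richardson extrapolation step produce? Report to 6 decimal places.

Method order is 1; weight 2^1 = 2.
2×(-7.0666942630) − (-6.8970703402) = -7.2363181858
Divide by 2^1 − 1 = 1.
Result: -7.2363181858

-7.236318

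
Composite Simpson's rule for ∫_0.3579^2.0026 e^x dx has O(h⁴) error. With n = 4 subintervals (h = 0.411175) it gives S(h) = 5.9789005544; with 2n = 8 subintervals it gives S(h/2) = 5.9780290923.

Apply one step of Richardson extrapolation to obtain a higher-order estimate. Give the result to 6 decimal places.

Method order is 4; weight 2^4 = 16.
Top: 16(5.9780290923) − (5.9789005544) = 89.6695649224
Denominator 16 − 1 = 15.
So the Richardson estimate is 5.9779709948.

5.977971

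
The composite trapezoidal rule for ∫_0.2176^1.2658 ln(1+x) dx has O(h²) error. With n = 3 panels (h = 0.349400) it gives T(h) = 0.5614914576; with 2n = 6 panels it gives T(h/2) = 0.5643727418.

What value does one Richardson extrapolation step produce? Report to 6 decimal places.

Error is O(h^2); halving h shrinks it by 2^2 = 4.
2^2*A(h/2) = 2.2574909672; minus A(h) gives 1.6959995096.
1.6959995096 ÷ 3 = 0.5653331699

0.565333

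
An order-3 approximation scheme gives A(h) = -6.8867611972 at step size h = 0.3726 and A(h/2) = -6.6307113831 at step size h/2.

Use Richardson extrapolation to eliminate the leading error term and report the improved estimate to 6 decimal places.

r = 3, so 2^r = 8.
Numerator 8*A(h/2) − A(h) = 8*(-6.6307113831) − (-6.8867611972) = -46.1589298676
R = (-46.1589298676)/7 = -6.5941328382

-6.594133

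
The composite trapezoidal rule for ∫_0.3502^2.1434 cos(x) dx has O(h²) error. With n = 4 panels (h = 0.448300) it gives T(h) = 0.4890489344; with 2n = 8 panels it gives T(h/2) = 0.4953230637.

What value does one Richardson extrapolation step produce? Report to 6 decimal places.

Order 2 gives 2^r = 4 and 2^r − 1 = 3.
2^2*A(h/2) = 1.9812922548; minus A(h) gives 1.4922433204.
(4*0.4953230637 − 0.4890489344)/(4 − 1) = 0.4974144401
Shift from A(h/2): +0.0020913764.

0.497414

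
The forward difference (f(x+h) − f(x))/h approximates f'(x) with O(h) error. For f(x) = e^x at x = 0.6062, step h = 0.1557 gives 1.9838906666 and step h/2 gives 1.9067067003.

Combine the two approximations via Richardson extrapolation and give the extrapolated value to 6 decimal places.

Error is O(h^1); halving h shrinks it by 2^1 = 2.
2 × 1.9067067003 = 3.8134134006; 3.8134134006 − 1.9838906666 = 1.8295227340
Denominator 2 − 1 = 1.
(2 × 1.9067067003 − 1.9838906666)/(2 − 1) = 1.8295227340

1.829523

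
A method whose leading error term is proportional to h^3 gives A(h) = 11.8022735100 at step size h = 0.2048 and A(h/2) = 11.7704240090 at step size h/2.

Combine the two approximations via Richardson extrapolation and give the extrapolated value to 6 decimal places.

11.765874

r = 3: numerator weight 8, denominator 7.
Difference of the inputs: 11.7704240090 − 11.8022735100 = -0.0318495010
Divide by 2^3 − 1 = 7: (-0.0318495010)/7 = -0.0045499287
R = 11.7704240090 − 0.0045499287 = 11.7658740803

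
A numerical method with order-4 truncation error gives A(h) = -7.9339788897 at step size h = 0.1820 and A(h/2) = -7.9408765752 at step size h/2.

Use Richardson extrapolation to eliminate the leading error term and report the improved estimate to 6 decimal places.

-7.941336

Error is O(h^4); halving h shrinks it by 2^4 = 16.
Difference of the inputs: -7.9408765752 − (-7.9339788897) = -0.0068976855
Divide by 2^4 − 1 = 15: (-0.0068976855)/15 = -0.0004598457
R = -7.9408765752 − 0.0004598457 = -7.9413364209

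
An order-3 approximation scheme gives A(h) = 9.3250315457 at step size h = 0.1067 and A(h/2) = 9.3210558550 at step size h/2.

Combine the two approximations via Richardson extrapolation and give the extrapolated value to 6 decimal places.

9.320488

Method order is 3; weight 2^3 = 8.
8·9.3210558550 = 74.5684468400; 74.5684468400 − 9.3250315457 = 65.2434152943
65.2434152943 ÷ 7 = 9.3204878992
Shift from A(h/2): −0.0005679558.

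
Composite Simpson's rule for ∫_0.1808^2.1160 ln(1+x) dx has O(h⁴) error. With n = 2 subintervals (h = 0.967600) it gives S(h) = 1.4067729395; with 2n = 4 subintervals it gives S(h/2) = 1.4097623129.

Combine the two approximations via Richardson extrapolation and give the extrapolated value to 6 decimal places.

1.409962

Leading term ∝ h^4; use weight 16 = 2^4.
Difference of the inputs: 1.4097623129 − 1.4067729395 = 0.0029893734
Correction (A(h/2) − A(h))/(16 − 1) = 0.0029893734/15 = 0.0001992916
R = 1.4097623129 + 0.0001992916 = 1.4099616045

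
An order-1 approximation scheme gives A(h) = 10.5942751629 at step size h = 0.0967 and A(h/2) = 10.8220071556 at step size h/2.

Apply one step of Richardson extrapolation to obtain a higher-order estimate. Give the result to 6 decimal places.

11.049739

r = 1, so 2^r = 2.
2^1·A(h/2) = 21.6440143112; minus A(h) gives 11.0497391483.
11.0497391483 ÷ 1 = 11.0497391483
Gap between inputs: 2.277e-01; correction applied: +0.2277319927.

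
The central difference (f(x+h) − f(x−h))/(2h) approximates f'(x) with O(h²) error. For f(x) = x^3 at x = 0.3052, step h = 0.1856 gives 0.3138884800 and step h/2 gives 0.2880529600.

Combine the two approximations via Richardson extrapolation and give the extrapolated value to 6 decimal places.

0.279441

r = 2, so 2^r = 4.
2^2·A(h/2) = 1.1522118400; minus A(h) gives 0.8383233600.
Extrapolated: 0.8383233600 / 3 = 0.2794411200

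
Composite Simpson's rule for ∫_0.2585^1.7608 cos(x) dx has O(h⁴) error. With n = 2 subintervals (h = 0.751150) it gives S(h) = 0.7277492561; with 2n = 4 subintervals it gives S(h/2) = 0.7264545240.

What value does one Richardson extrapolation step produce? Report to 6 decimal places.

0.726368

r = 4, so 2^r = 16.
Top: 16(0.7264545240) − (0.7277492561) = 10.8955231279
Extrapolated: 10.8955231279 / 15 = 0.7263682085
Shift from A(h/2): −0.0000863155.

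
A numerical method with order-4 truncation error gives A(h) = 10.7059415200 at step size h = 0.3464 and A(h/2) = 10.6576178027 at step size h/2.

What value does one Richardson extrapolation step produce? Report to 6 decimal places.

10.654396

Order 4 gives 2^r = 16 and 2^r − 1 = 15.
16 × 10.6576178027 = 170.5218848432; subtract 10.7059415200 → 159.8159433232
Divide by 2^4 − 1 = 15.
(16 × 10.6576178027 − 10.7059415200)/(16 − 1) = 10.6543962215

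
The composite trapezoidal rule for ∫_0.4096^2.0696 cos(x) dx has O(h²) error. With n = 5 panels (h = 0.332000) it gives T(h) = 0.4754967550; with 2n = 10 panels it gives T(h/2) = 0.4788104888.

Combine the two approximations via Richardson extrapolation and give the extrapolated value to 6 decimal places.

0.479915

r = 2: numerator weight 4, denominator 3.
2^2×A(h/2) = 1.9152419552; minus A(h) gives 1.4397452002.
Divide by 2^2 − 1 = 3.
(4×0.4788104888 − 0.4754967550)/(4 − 1) = 0.4799150667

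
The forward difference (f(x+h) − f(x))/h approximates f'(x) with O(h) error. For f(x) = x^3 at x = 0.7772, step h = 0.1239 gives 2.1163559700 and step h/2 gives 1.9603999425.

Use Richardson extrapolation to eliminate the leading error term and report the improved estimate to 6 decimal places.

The method has order 1: 2^1 = 2.
A(h/2) − A(h) = 1.9603999425 − 2.1163559700 = -0.1559560275
Divide by 2^1 − 1 = 1: (-0.1559560275)/1 = -0.1559560275
R = 1.9603999425 − 0.1559560275 = 1.8044439150
Gap between inputs: 1.560e-01; correction applied: −0.1559560275.

1.804444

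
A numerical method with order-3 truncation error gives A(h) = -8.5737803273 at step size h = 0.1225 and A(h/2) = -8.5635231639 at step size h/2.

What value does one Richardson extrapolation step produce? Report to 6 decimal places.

-8.562058

With r = 3 the leading error scales as h^3, so the weight is 2^3 = 8.
2^3 × A(h/2) = -68.5081853112; minus A(h) gives -59.9344049839.
R = (-59.9344049839)/7 = -8.5620578548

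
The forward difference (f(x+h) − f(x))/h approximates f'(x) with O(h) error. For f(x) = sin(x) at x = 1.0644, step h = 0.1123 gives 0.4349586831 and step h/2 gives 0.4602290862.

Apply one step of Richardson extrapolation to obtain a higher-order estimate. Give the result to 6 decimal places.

0.485499

Leading term ∝ h^1; use weight 2 = 2^1.
Weighted: 0.9204581724 − 0.4349586831 = 0.4854994893
Divide by 2^1 − 1 = 1.
Result: 0.4854994893
Gap between inputs: 2.527e-02; correction applied: +0.0252704031.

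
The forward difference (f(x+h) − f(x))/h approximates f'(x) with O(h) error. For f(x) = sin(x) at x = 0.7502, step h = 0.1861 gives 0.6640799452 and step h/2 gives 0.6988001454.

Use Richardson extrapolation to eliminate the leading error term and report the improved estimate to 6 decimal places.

0.733520

Order 1 gives 2^r = 2 and 2^r − 1 = 1.
2^1 × A(h/2) = 1.3976002908; minus A(h) gives 0.7335203456.
Extrapolated: 0.7335203456 / 1 = 0.7335203456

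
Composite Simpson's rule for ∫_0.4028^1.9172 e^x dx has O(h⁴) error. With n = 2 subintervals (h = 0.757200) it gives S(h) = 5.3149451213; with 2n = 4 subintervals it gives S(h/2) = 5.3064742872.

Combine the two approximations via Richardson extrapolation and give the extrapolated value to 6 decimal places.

5.305910

Order 4 gives 2^r = 16 and 2^r − 1 = 15.
Numerator 16·A(h/2) − A(h) = 16·5.3064742872 − 5.3149451213 = 79.5886434739
R = 79.5886434739/15 = 5.3059095649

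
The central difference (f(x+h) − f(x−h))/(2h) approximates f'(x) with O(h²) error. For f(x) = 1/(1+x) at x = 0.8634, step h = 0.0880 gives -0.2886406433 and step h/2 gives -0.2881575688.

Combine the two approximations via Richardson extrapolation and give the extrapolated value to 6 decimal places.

Error is O(h^2); halving h shrinks it by 2^2 = 4.
Weighted: (-1.1526302752) − (-0.2886406433) = -0.8639896319
Denominator 4 − 1 = 3.
Result: -0.2879965440
Gap between inputs: 4.831e-04; correction applied: +0.0001610248.

-0.287997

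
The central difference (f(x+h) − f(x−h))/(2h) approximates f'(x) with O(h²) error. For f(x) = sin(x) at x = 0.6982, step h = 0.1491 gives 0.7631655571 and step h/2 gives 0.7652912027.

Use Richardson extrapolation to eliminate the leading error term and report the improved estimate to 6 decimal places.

r = 2: numerator weight 4, denominator 3.
Difference of the inputs: 0.7652912027 − 0.7631655571 = 0.0021256456
Correction (A(h/2) − A(h))/(4 − 1) = 0.0021256456/3 = 0.0007085485
R = 0.7652912027 + 0.0007085485 = 0.7659997512

0.766000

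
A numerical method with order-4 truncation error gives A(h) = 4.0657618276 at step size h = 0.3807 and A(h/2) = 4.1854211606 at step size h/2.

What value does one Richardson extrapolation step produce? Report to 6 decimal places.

4.193398

r = 4, so 2^r = 16.
2^4×A(h/2) = 66.9667385696; minus A(h) gives 62.9009767420.
Denominator 16 − 1 = 15.
So the Richardson estimate is 4.1933984495.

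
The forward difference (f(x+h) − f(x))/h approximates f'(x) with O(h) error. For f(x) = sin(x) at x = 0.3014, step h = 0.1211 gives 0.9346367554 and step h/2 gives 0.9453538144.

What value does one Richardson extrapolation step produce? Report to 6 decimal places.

0.956071

The method has order 1: 2^1 = 2.
Top: 2(0.9453538144) − (0.9346367554) = 0.9560708734
R = 0.9560708734/1 = 0.9560708734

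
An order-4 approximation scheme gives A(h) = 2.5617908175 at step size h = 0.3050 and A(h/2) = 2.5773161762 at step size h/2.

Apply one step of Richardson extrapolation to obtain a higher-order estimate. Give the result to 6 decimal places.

Method order is 4; weight 2^4 = 16.
16 × 2.5773161762 = 41.2370588192; subtract 2.5617908175 → 38.6752680017
38.6752680017 ÷ 15 = 2.5783512001
Gap between inputs: 1.553e-02; correction applied: +0.0010350239.

2.578351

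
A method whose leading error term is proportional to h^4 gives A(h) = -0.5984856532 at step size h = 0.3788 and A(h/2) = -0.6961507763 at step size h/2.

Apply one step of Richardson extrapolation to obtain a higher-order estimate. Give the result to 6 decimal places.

-0.702662

Error is O(h^4); halving h shrinks it by 2^4 = 16.
Weighted: (-11.1384124208) − (-0.5984856532) = -10.5399267676
Extrapolated: (-10.5399267676) / 15 = -0.7026617845
Correction |R − A(h/2)| = 6.511e-03; gap |A(h/2) − A(h)| = 9.767e-02.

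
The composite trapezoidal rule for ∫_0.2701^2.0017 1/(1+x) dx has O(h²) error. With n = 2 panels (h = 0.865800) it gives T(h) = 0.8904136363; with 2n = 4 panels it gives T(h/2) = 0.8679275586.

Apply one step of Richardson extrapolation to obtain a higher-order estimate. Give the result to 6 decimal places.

With r = 2 the leading error scales as h^2, so the weight is 2^2 = 4.
2^2×A(h/2) = 3.4717102344; minus A(h) gives 2.5812965981.
Denominator 4 − 1 = 3.
(4×0.8679275586 − 0.8904136363)/(4 − 1) = 0.8604321994

0.860432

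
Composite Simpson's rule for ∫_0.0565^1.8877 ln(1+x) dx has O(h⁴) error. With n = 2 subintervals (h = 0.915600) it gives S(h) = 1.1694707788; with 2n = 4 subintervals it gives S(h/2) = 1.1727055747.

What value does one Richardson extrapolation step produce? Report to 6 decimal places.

The method has order 4: 2^4 = 16.
Weighted: 18.7632891952 − 1.1694707788 = 17.5938184164
Extrapolated: 17.5938184164 / 15 = 1.1729212278

1.172921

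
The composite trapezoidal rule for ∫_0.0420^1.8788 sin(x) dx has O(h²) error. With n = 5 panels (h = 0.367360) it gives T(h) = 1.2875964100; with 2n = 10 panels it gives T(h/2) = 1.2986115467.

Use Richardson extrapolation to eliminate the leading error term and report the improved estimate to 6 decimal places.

1.302283

Error is O(h^2); halving h shrinks it by 2^2 = 4.
4 × 1.2986115467 = 5.1944461868; 5.1944461868 − 1.2875964100 = 3.9068497768
Extrapolated: 3.9068497768 / 3 = 1.3022832589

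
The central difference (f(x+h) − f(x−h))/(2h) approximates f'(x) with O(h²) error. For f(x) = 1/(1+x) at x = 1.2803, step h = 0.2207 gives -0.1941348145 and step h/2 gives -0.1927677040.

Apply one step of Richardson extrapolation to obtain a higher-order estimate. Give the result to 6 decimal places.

-0.192312

r = 2, so 2^r = 4.
4 × (-0.1927677040) = -0.7710708160; (-0.7710708160) − (-0.1941348145) = -0.5769360015
Divide by 2^2 − 1 = 3.
R = (-0.5769360015)/3 = -0.1923120005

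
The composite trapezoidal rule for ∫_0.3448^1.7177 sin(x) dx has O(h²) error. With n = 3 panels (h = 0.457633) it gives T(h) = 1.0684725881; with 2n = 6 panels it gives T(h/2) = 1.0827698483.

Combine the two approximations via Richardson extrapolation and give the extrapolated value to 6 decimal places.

Order 2 gives 2^r = 4 and 2^r − 1 = 3.
Difference of the inputs: 1.0827698483 − 1.0684725881 = 0.0142972602
Correction (A(h/2) − A(h))/(4 − 1) = 0.0142972602/3 = 0.0047657534
R = A(h/2) + (A(h/2) − A(h))/3 = 1.0827698483 + 0.0047657534 = 1.0875356017
Gap between inputs: 1.430e-02; correction applied: +0.0047657534.

1.087536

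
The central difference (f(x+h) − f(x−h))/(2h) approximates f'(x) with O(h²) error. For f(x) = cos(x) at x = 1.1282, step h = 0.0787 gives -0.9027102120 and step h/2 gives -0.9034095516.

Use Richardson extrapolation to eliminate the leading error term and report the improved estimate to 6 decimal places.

-0.903643

r = 2, so 2^r = 4.
4*(-0.9034095516) − (-0.9027102120) = -2.7109279944
Divide by 2^2 − 1 = 3.
Extrapolated: (-2.7109279944) / 3 = -0.9036426648
Shift from A(h/2): −0.0002331132.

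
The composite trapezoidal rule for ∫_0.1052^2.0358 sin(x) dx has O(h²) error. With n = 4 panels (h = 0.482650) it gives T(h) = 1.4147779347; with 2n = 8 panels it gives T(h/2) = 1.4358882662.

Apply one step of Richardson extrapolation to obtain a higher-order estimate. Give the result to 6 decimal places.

Error is O(h^2); halving h shrinks it by 2^2 = 4.
4 × 1.4358882662 − 1.4147779347 = 4.3287751301
Denominator 4 − 1 = 3.
Result: 1.4429250434
Gap between inputs: 2.111e-02; correction applied: +0.0070367772.

1.442925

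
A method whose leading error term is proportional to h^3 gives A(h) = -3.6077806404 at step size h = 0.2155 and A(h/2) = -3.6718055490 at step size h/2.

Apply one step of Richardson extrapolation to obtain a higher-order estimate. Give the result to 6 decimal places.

With r = 3 the leading error scales as h^3, so the weight is 2^3 = 8.
2^3 × A(h/2) = -29.3744443920; minus A(h) gives -25.7666637516.
R = (-25.7666637516)/7 = -3.6809519645
Correction |R − A(h/2)| = 9.146e-03; gap |A(h/2) − A(h)| = 6.402e-02.

-3.680952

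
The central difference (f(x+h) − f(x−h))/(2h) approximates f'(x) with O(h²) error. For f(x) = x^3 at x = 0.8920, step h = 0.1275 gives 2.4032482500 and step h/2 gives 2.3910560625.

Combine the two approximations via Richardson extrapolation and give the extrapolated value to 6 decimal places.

r = 2: numerator weight 4, denominator 3.
4*2.3910560625 = 9.5642242500; subtract 2.4032482500 → 7.1609760000
Denominator 4 − 1 = 3.
7.1609760000 ÷ 3 = 2.3869920000

2.386992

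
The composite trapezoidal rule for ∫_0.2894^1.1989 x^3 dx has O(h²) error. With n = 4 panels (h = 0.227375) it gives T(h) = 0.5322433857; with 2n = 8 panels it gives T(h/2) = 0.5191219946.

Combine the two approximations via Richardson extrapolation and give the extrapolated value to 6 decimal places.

Method order is 2; weight 2^2 = 4.
4 × 0.5191219946 = 2.0764879784; 2.0764879784 − 0.5322433857 = 1.5442445927
R = 1.5442445927/3 = 0.5147481976

0.514748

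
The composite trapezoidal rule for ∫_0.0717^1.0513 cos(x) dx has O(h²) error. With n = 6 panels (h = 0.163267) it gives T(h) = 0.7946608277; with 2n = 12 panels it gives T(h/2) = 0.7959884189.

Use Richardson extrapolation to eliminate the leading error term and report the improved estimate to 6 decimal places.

With r = 2 the leading error scales as h^2, so the weight is 2^2 = 4.
Difference of the inputs: 0.7959884189 − 0.7946608277 = 0.0013275912
Correction (A(h/2) − A(h))/(4 − 1) = 0.0013275912/3 = 0.0004425304
R = 0.7959884189 + 0.0004425304 = 0.7964309493

0.796431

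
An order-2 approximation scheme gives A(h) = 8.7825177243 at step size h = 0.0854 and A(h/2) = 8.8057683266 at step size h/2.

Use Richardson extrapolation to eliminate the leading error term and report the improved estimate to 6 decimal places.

8.813519

Leading term ∝ h^2; use weight 4 = 2^2.
Top: 4(8.8057683266) − (8.7825177243) = 26.4405555821
(4*8.8057683266 − 8.7825177243)/(4 − 1) = 8.8135185274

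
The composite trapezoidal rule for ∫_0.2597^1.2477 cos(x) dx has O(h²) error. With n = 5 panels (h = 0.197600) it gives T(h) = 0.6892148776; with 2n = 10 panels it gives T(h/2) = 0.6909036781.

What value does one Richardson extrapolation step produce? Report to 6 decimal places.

0.691467

r = 2, so 2^r = 4.
Weighted: 2.7636147124 − 0.6892148776 = 2.0743998348
(4×0.6909036781 − 0.6892148776)/(4 − 1) = 0.6914666116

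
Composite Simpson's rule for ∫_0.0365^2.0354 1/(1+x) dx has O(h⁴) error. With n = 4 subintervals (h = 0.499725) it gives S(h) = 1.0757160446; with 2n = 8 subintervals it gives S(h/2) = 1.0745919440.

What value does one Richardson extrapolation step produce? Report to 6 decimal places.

1.074517

r = 4: numerator weight 16, denominator 15.
16 × 1.0745919440 = 17.1934711040; 17.1934711040 − 1.0757160446 = 16.1177550594
(16 × 1.0745919440 − 1.0757160446)/(16 − 1) = 1.0745170040
Gap between inputs: 1.124e-03; correction applied: −0.0000749400.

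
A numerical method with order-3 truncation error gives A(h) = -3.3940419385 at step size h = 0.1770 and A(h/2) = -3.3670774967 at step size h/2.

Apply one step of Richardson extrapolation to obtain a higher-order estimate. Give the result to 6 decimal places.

Method order is 3; weight 2^3 = 8.
Numerator 8×A(h/2) − A(h) = 8×(-3.3670774967) − (-3.3940419385) = -23.5425780351
Denominator 8 − 1 = 7.
(-23.5425780351) ÷ 7 = -3.3632254336
Shift from A(h/2): +0.0038520631.

-3.363225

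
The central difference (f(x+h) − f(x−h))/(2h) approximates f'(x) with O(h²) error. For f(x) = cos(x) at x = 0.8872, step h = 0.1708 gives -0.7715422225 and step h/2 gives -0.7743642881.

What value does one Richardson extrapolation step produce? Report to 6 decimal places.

r = 2, so 2^r = 4.
Difference of the inputs: -0.7743642881 − (-0.7715422225) = -0.0028220656
Divide by 2^2 − 1 = 3: (-0.0028220656)/3 = -0.0009406885
R = -0.7743642881 − 0.0009406885 = -0.7753049766
Shift from A(h/2): −0.0009406885.

-0.775305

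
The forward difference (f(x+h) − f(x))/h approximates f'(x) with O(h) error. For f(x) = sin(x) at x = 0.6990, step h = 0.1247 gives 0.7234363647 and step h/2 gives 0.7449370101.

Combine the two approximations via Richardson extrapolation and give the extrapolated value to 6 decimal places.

With r = 1 the leading error scales as h^1, so the weight is 2^1 = 2.
Numerator 2*A(h/2) − A(h) = 2*0.7449370101 − 0.7234363647 = 0.7664376555
(2*0.7449370101 − 0.7234363647)/(2 − 1) = 0.7664376555

0.766438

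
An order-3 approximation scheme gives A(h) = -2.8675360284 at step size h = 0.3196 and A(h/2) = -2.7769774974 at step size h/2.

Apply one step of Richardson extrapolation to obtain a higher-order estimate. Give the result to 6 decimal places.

-2.764041

Method order is 3; weight 2^3 = 8.
Top: 8(-2.7769774974) − (-2.8675360284) = -19.3482839508
Extrapolated: (-19.3482839508) / 7 = -2.7640405644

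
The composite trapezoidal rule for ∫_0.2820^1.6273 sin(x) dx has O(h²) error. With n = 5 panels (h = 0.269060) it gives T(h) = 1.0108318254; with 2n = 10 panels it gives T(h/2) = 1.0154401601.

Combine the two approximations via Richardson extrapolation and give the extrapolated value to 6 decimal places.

1.016976

Method order is 2; weight 2^2 = 4.
Numerator 4·A(h/2) − A(h) = 4·1.0154401601 − 1.0108318254 = 3.0509288150
(4·1.0154401601 − 1.0108318254)/(4 − 1) = 1.0169762717
Shift from A(h/2): +0.0015361116.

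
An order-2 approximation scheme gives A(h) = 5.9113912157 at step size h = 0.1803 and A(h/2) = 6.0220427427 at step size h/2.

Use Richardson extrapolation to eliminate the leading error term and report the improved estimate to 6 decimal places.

Error is O(h^2); halving h shrinks it by 2^2 = 4.
4×6.0220427427 = 24.0881709708; 24.0881709708 − 5.9113912157 = 18.1767797551
Divide by 2^2 − 1 = 3.
R = 18.1767797551/3 = 6.0589265850
Correction |R − A(h/2)| = 3.688e-02; gap |A(h/2) − A(h)| = 1.107e-01.

6.058927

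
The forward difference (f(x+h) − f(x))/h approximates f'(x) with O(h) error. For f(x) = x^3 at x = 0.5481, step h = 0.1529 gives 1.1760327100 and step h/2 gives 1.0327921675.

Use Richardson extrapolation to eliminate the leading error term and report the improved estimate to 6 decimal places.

Leading term ∝ h^1; use weight 2 = 2^1.
Difference of the inputs: 1.0327921675 − 1.1760327100 = -0.1432405425
Correction (A(h/2) − A(h))/(2 − 1) = (-0.1432405425)/1 = -0.1432405425
R = A(h/2) + (A(h/2) − A(h))/1 = 1.0327921675 − 0.1432405425 = 0.8895516250

0.889552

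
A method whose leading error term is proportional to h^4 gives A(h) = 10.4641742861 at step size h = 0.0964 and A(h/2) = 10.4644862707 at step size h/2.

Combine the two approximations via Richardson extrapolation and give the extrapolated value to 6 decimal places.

With r = 4 the leading error scales as h^4, so the weight is 2^4 = 16.
Top: 16(10.4644862707) − (10.4641742861) = 156.9676060451
156.9676060451 ÷ 15 = 10.4645070697

10.464507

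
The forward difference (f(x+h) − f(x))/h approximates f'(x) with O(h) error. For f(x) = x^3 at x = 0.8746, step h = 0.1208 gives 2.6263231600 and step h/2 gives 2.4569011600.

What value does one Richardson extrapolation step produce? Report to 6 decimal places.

r = 1, so 2^r = 2.
Weighted: 4.9138023200 − 2.6263231600 = 2.2874791600
Divide by 2^1 − 1 = 1.
Extrapolated: 2.2874791600 / 1 = 2.2874791600

2.287479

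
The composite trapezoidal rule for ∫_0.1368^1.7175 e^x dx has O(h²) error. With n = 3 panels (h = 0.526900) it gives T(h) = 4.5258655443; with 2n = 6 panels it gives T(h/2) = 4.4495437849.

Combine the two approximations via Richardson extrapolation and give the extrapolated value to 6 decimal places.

With r = 2 the leading error scales as h^2, so the weight is 2^2 = 4.
4·4.4495437849 − 4.5258655443 = 13.2723095953
(4·4.4495437849 − 4.5258655443)/(4 − 1) = 4.4241031984

4.424103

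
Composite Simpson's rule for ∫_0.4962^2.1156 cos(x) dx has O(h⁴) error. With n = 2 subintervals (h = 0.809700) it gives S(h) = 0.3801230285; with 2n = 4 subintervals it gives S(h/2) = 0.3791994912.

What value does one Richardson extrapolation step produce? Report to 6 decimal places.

0.379138

r = 4: numerator weight 16, denominator 15.
16×0.3791994912 − 0.3801230285 = 5.6870688307
Divide by 2^4 − 1 = 15.
Extrapolated: 5.6870688307 / 15 = 0.3791379220
Gap between inputs: 9.235e-04; correction applied: −0.0000615692.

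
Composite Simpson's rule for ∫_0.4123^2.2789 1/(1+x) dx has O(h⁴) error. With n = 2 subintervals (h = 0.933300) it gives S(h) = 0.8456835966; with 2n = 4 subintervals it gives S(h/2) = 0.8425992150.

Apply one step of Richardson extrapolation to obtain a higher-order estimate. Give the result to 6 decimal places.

r = 4: numerator weight 16, denominator 15.
Numerator 16 × A(h/2) − A(h) = 16 × 0.8425992150 − 0.8456835966 = 12.6359038434
(16 × 0.8425992150 − 0.8456835966)/(16 − 1) = 0.8423935896
Gap between inputs: 3.084e-03; correction applied: −0.0002056254.

0.842394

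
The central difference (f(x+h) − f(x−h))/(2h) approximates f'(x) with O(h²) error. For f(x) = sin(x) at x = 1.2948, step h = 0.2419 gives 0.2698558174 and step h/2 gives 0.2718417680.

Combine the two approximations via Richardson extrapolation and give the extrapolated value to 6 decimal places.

0.272504

Leading term ∝ h^2; use weight 4 = 2^2.
Numerator 4 × A(h/2) − A(h) = 4 × 0.2718417680 − 0.2698558174 = 0.8175112546
0.8175112546 ÷ 3 = 0.2725037515
Correction |R − A(h/2)| = 6.620e-04; gap |A(h/2) − A(h)| = 1.986e-03.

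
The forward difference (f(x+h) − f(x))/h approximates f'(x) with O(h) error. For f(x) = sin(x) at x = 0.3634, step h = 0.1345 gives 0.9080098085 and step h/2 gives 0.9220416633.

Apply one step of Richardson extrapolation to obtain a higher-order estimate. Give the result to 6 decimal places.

Method order is 1; weight 2^1 = 2.
2 × 0.9220416633 − 0.9080098085 = 0.9360735181
R = 0.9360735181/1 = 0.9360735181
Shift from A(h/2): +0.0140318548.

0.936074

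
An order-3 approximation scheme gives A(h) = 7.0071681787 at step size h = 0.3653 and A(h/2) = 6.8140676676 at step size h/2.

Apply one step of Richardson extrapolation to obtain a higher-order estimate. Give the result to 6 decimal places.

6.786482

Error is O(h^3); halving h shrinks it by 2^3 = 8.
Numerator 8 × A(h/2) − A(h) = 8 × 6.8140676676 − 7.0071681787 = 47.5053731621
Denominator 8 − 1 = 7.
Result: 6.7864818803
Gap between inputs: 1.931e-01; correction applied: −0.0275857873.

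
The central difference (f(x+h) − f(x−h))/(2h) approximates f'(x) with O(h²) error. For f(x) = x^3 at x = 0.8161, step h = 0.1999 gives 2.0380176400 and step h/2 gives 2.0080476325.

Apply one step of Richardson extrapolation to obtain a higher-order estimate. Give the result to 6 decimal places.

Error is O(h^2); halving h shrinks it by 2^2 = 4.
A(h/2) − A(h) = 2.0080476325 − 2.0380176400 = -0.0299700075
Correction (A(h/2) − A(h))/(4 − 1) = (-0.0299700075)/3 = -0.0099900025
R = 2.0080476325 − 0.0099900025 = 1.9980576300

1.998058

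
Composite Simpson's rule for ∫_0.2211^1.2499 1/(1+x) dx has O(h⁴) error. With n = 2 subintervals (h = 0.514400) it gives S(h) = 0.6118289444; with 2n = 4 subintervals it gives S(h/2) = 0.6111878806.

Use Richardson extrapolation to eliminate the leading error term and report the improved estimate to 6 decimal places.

0.611145

r = 4, so 2^r = 16.
2^4×A(h/2) = 9.7790060896; minus A(h) gives 9.1671771452.
R = 9.1671771452/15 = 0.6111451430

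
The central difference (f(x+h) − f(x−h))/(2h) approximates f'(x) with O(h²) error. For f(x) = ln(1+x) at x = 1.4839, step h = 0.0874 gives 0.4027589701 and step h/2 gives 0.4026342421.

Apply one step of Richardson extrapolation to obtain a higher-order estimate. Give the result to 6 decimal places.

Method order is 2; weight 2^2 = 4.
Difference of the inputs: 0.4026342421 − 0.4027589701 = -0.0001247280
Correction (A(h/2) − A(h))/(4 − 1) = (-0.0001247280)/3 = -0.0000415760
R = A(h/2) + (A(h/2) − A(h))/3 = 0.4026342421 − 0.0000415760 = 0.4025926661

0.402593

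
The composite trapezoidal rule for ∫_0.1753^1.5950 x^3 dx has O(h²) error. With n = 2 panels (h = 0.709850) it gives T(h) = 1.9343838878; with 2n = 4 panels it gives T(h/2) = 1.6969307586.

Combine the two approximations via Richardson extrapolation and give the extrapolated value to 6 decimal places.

1.617780

r = 2, so 2^r = 4.
2^2·A(h/2) = 6.7877230344; minus A(h) gives 4.8533391466.
Divide by 2^2 − 1 = 3.
Extrapolated: 4.8533391466 / 3 = 1.6177797155
Gap between inputs: 2.375e-01; correction applied: −0.0791510431.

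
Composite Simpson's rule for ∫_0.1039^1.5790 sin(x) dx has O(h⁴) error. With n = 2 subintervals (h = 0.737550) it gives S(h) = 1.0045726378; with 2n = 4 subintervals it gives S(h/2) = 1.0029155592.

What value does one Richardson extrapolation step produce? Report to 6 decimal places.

1.002805

Error is O(h^4); halving h shrinks it by 2^4 = 16.
2^4 × A(h/2) = 16.0466489472; minus A(h) gives 15.0420763094.
(16 × 1.0029155592 − 1.0045726378)/(16 − 1) = 1.0028050873
Gap between inputs: 1.657e-03; correction applied: −0.0001104719.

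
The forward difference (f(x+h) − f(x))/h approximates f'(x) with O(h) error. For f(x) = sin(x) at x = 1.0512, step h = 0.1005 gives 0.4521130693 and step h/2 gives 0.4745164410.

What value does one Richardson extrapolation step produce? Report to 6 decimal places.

0.496920

Order 1 gives 2^r = 2 and 2^r − 1 = 1.
2*0.4745164410 = 0.9490328820; subtract 0.4521130693 → 0.4969198127
(2*0.4745164410 − 0.4521130693)/(2 − 1) = 0.4969198127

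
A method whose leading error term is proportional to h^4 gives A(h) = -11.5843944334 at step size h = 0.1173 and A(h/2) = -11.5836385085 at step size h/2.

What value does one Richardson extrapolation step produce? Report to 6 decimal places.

With r = 4 the leading error scales as h^4, so the weight is 2^4 = 16.
16*(-11.5836385085) − (-11.5843944334) = -173.7538217026
Denominator 16 − 1 = 15.
R = (-173.7538217026)/15 = -11.5835881135

-11.583588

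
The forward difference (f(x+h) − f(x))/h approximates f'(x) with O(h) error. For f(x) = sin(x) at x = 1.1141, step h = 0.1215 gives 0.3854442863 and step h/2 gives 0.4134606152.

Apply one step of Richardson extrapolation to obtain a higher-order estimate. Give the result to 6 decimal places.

0.441477

Error is O(h^1); halving h shrinks it by 2^1 = 2.
2^1×A(h/2) = 0.8269212304; minus A(h) gives 0.4414769441.
R = 0.4414769441/1 = 0.4414769441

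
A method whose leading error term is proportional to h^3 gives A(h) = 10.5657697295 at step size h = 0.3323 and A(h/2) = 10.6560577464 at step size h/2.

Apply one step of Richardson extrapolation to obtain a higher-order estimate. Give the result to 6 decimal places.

r = 3, so 2^r = 8.
Weighted: 85.2484619712 − 10.5657697295 = 74.6826922417
74.6826922417 ÷ 7 = 10.6689560345
Shift from A(h/2): +0.0128982881.

10.668956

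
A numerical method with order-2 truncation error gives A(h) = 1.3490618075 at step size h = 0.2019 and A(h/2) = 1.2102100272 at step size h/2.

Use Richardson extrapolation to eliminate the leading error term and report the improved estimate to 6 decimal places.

r = 2: numerator weight 4, denominator 3.
Difference of the inputs: 1.2102100272 − 1.3490618075 = -0.1388517803
Divide by 2^2 − 1 = 3: (-0.1388517803)/3 = -0.0462839268
R = 1.2102100272 − 0.0462839268 = 1.1639261004

1.163926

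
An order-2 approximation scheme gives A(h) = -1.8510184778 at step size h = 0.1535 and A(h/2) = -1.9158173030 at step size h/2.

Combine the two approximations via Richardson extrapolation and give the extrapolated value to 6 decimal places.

-1.937417

Order 2 gives 2^r = 4 and 2^r − 1 = 3.
Top: 4(-1.9158173030) − (-1.8510184778) = -5.8122507342
Divide by 2^2 − 1 = 3.
Extrapolated: (-5.8122507342) / 3 = -1.9374169114
Correction |R − A(h/2)| = 2.160e-02; gap |A(h/2) − A(h)| = 6.480e-02.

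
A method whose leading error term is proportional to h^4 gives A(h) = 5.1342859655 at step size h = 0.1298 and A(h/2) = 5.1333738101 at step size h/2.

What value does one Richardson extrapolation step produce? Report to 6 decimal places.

5.133313

Error is O(h^4); halving h shrinks it by 2^4 = 16.
Weighted: 82.1339809616 − 5.1342859655 = 76.9996949961
Denominator 16 − 1 = 15.
So the Richardson estimate is 5.1333129997.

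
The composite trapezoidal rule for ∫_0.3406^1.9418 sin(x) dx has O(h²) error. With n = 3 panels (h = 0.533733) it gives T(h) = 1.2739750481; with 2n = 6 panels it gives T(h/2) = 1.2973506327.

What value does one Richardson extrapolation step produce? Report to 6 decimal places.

With r = 2 the leading error scales as h^2, so the weight is 2^2 = 4.
Numerator 4*A(h/2) − A(h) = 4*1.2973506327 − 1.2739750481 = 3.9154274827
Denominator 4 − 1 = 3.
R = 3.9154274827/3 = 1.3051424942
Shift from A(h/2): +0.0077918615.

1.305142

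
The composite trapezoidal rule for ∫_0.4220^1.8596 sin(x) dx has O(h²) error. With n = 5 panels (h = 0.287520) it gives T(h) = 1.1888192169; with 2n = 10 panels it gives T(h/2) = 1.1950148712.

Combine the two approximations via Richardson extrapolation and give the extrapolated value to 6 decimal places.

1.197080

Error is O(h^2); halving h shrinks it by 2^2 = 4.
4·1.1950148712 = 4.7800594848; 4.7800594848 − 1.1888192169 = 3.5912402679
R = 3.5912402679/3 = 1.1970800893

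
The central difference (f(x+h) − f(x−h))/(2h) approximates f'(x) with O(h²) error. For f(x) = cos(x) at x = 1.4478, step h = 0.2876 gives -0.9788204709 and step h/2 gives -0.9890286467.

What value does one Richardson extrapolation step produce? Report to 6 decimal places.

r = 2, so 2^r = 4.
Difference of the inputs: -0.9890286467 − (-0.9788204709) = -0.0102081758
Divide by 2^2 − 1 = 3: (-0.0102081758)/3 = -0.0034027253
R = -0.9890286467 − 0.0034027253 = -0.9924313720
Shift from A(h/2): −0.0034027253.

-0.992431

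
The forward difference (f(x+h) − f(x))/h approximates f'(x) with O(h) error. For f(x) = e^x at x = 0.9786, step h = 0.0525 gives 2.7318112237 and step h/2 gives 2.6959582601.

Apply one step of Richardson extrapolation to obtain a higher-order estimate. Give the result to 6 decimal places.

2.660105

Order 1 gives 2^r = 2 and 2^r − 1 = 1.
Top: 2(2.6959582601) − (2.7318112237) = 2.6601052965
2.6601052965 ÷ 1 = 2.6601052965
Shift from A(h/2): −0.0358529636.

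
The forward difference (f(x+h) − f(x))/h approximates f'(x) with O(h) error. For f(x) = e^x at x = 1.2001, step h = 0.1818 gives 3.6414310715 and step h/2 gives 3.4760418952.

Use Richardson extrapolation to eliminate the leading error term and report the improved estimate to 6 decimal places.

With r = 1 the leading error scales as h^1, so the weight is 2^1 = 2.
2 × 3.4760418952 = 6.9520837904; subtract 3.6414310715 → 3.3106527189
Denominator 2 − 1 = 1.
Extrapolated: 3.3106527189 / 1 = 3.3106527189
Gap between inputs: 1.654e-01; correction applied: −0.1653891763.

3.310653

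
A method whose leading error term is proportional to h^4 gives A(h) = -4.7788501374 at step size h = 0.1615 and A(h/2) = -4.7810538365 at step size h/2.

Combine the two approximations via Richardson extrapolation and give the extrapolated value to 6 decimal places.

-4.781201

Order 4 gives 2^r = 16 and 2^r − 1 = 15.
Numerator 16*A(h/2) − A(h) = 16*(-4.7810538365) − (-4.7788501374) = -71.7180112466
(-71.7180112466) ÷ 15 = -4.7812007498
Gap between inputs: 2.204e-03; correction applied: −0.0001469133.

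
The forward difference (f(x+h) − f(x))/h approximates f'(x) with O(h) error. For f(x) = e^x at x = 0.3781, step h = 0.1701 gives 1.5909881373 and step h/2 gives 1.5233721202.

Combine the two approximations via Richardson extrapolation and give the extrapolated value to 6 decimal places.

1.455756

Error is O(h^1); halving h shrinks it by 2^1 = 2.
2^1×A(h/2) = 3.0467442404; minus A(h) gives 1.4557561031.
Divide by 2^1 − 1 = 1.
Result: 1.4557561031
Gap between inputs: 6.762e-02; correction applied: −0.0676160171.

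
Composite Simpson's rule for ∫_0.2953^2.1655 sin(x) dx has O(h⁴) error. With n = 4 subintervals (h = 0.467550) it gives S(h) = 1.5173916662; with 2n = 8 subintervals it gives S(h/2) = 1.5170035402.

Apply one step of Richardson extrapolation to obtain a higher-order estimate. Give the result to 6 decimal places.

Error is O(h^4); halving h shrinks it by 2^4 = 16.
Difference of the inputs: 1.5170035402 − 1.5173916662 = -0.0003881260
Correction (A(h/2) − A(h))/(16 − 1) = (-0.0003881260)/15 = -0.0000258751
R = A(h/2) + (A(h/2) − A(h))/15 = 1.5170035402 − 0.0000258751 = 1.5169776651

1.516978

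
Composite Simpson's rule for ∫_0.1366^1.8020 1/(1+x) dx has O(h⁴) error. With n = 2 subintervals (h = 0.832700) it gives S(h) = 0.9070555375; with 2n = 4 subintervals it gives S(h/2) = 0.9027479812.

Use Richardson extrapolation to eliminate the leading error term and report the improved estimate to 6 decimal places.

0.902461

Error is O(h^4); halving h shrinks it by 2^4 = 16.
Top: 16(0.9027479812) − (0.9070555375) = 13.5369121617
Extrapolated: 13.5369121617 / 15 = 0.9024608108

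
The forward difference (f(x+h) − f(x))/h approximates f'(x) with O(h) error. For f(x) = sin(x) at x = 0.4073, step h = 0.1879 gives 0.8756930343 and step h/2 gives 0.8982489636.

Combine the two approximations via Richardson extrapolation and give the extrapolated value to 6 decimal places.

With r = 1 the leading error scales as h^1, so the weight is 2^1 = 2.
Numerator 2 × A(h/2) − A(h) = 2 × 0.8982489636 − 0.8756930343 = 0.9208048929
Extrapolated: 0.9208048929 / 1 = 0.9208048929

0.920805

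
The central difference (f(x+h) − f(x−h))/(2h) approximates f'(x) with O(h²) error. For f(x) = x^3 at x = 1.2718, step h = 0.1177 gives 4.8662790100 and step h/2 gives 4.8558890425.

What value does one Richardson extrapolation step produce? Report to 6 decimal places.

Leading term ∝ h^2; use weight 4 = 2^2.
Top: 4(4.8558890425) − (4.8662790100) = 14.5572771600
Denominator 4 − 1 = 3.
Extrapolated: 14.5572771600 / 3 = 4.8524257200
Correction |R − A(h/2)| = 3.463e-03; gap |A(h/2) − A(h)| = 1.039e-02.

4.852426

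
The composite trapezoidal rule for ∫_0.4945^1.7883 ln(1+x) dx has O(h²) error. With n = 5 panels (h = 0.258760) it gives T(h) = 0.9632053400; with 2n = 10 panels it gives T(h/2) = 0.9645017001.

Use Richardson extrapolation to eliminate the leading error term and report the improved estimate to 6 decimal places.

Error is O(h^2); halving h shrinks it by 2^2 = 4.
Numerator 4·A(h/2) − A(h) = 4·0.9645017001 − 0.9632053400 = 2.8948014604
Divide by 2^2 − 1 = 3.
(4·0.9645017001 − 0.9632053400)/(4 − 1) = 0.9649338201

0.964934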